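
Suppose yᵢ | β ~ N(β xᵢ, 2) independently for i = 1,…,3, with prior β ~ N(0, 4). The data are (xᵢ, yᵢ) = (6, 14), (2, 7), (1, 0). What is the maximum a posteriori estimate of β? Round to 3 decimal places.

β̂_MAP = 2.361

log p(β | y) = −Σ(yᵢ − βxᵢ)²/(2·2) − β²/(2·4) + const.
Setting the derivative to zero: Σxᵢ(yᵢ − βxᵢ)/2 − β/4 = 0, so β = Σxᵢyᵢ / (Σxᵢ² + σ²/τ²).
Σxᵢyᵢ = 6·14 + 2·7 + 1·0 = 98; Σxᵢ² = 41; σ²/τ² = 0.5.
β̂_MAP = 98 / (41 + 0.5) = 98/41.5 ≈ 2.361.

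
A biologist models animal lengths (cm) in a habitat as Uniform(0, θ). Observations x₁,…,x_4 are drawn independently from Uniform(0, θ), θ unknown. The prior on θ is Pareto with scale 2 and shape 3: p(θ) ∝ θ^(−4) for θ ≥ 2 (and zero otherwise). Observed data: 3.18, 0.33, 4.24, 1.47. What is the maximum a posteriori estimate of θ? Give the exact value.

The Uniform(0, θ) likelihood is θ^(−n) for θ ≥ max(xᵢ), zero otherwise. Here max(xᵢ) = 4.24.
Posterior ∝ θ^(−4) · θ^(−4) = θ^(−8) on θ ≥ max(2, 4.24) = 4.24.
This density is strictly decreasing in θ, so the posterior mode lies at the lower boundary of the support.

θ̂_MAP = 4.24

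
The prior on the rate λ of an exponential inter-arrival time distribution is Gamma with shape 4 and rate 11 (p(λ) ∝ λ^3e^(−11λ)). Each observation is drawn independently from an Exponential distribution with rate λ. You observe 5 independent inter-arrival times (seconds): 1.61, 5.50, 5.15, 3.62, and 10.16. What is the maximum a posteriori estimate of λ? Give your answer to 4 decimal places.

λ̂_MAP = 0.2160

The Exponential(rate=λ) likelihood is ∝ λ^n e^(−λΣtᵢ). Here n = 5 and Σtᵢ = 1.61 + 5.50 + 5.15 + 3.62 + 10.16 = 26.04.
Posterior ∝ λ^3e^(−11λ) · λ^5e^(−26.04λ) = λ^8e^(−37.04λ), i.e. Gamma(9, 37.04).
Mode = (a−1)/b = 8/37.04 ≈ 0.2160.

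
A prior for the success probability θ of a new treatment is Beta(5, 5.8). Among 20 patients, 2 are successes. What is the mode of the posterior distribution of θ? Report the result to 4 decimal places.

Prior: Beta(5, 5.8).
Data: 2 successes in 20 trials. The binomial likelihood contributes θ^2(1−θ)^18, so the posterior is Beta(5+2, 5.8+18) = Beta(7, 23.8).
For Beta(a, b) with a, b > 1 the mode is (a−1)/(a+b−2) = 6/28.8 ≈ 0.2083.

θ̂_MAP = 0.2083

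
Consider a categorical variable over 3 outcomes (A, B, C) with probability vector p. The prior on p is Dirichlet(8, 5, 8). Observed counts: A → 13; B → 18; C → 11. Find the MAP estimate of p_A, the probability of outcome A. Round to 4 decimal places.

The posterior is Dirichlet(αᵢ + nᵢ) = Dirichlet(21, 23, 19).
For a Dirichlet(a₁,…,a_K) with all aᵢ > 1, the mode has j-th component (aⱼ − 1)/(Σaᵢ − K).
Here Σaᵢ = 63 and K = 3, so p_A = (21 − 1)/(63 − 3) = 20/60 ≈ 0.3333.

MAP estimate of p_A = 0.3333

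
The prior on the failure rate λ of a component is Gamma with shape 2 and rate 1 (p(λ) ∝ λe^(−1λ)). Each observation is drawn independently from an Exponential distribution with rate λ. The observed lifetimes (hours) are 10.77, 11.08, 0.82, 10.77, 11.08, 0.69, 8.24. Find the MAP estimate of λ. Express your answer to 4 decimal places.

The Exponential(rate=λ) likelihood is ∝ λ^n e^(−λΣtᵢ). Here n = 7 and Σtᵢ = 10.77 + 11.08 + 0.82 + 10.77 + 11.08 + 0.69 + 8.24 = 53.45.
Posterior ∝ λe^(−1λ) · λ^7e^(−53.45λ) = λ^8e^(−54.45λ), i.e. Gamma(9, 54.45).
Mode = (a−1)/b = 8/54.45 ≈ 0.1469.

λ̂_MAP = 0.1469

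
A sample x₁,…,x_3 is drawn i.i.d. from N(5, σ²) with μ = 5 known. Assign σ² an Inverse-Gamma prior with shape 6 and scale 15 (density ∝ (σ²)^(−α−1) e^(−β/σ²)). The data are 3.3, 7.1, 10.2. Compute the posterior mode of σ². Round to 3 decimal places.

σ̂²_MAP = 3.785

Sum of squared deviations about the known mean: SS = (3.3−5)² + (7.1−5)² + (10.2−5)² = 34.34.
The Normal likelihood contributes (σ²)^(−n/2) exp(−SS/(2σ²)), so the posterior is Inverse-Gamma(α + n/2, β + SS/2) = Inverse-Gamma(7.5, 32.17).
The mode of Inverse-Gamma(a, b) is b/(a+1) = 32.17/8.5 ≈ 3.785.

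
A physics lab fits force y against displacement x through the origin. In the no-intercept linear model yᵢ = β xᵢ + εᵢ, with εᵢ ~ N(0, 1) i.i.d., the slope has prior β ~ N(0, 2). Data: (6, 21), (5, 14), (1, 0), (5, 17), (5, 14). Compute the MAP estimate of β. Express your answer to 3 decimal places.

log p(β | y) = −Σ(yᵢ − βxᵢ)²/(2·1) − β²/(2·2) + const.
Setting the derivative to zero: Σxᵢ(yᵢ − βxᵢ)/1 − β/2 = 0, so β = Σxᵢyᵢ / (Σxᵢ² + σ²/τ²).
Σxᵢyᵢ = 6·21 + 5·14 + 1·0 + 5·17 + 5·14 = 351; Σxᵢ² = 112; σ²/τ² = 0.5.
β̂_MAP = 351 / (112 + 0.5) = 351/112.5 ≈ 3.120.

β̂_MAP = 3.120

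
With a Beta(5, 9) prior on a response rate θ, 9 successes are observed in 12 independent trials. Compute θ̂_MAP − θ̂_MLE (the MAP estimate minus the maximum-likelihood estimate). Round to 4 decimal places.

Posterior is Beta(14, 12); MAP = (14−1)/(26−2) = 13/24 ≈ 0.54167.
MLE ignores the prior: θ̂_MLE = k/n = 9/12 ≈ 0.75000.
Difference = 13/24 − 9/12 = -5/24 ≈ -0.2083.

MAP − MLE = -0.2083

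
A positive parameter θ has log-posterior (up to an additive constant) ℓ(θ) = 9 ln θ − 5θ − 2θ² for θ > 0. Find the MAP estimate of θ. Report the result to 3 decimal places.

ℓ'(θ) = 9/θ − 5 − 4θ. Setting this to zero and multiplying by θ: 4θ² + 5θ − 9 = 0.
θ = (−5 + √(5² + 4·4·9)) / (2·4) = (−5 + √169) / 8 = (−5 + 13)/8 = 1.
ℓ''(θ) = −9/θ² − 4 < 0, confirming a maximum.

θ̂_MAP = 1.000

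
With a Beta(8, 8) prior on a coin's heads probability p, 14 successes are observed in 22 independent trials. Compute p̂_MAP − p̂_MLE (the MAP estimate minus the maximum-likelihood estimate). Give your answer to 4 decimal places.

MAP − MLE = -0.0530

Posterior is Beta(22, 16); MAP = (22−1)/(38−2) = 21/36 ≈ 0.58333.
MLE ignores the prior: p̂_MLE = k/n = 14/22 ≈ 0.63636.
Difference = 21/36 − 14/22 = -7/132 ≈ -0.0530.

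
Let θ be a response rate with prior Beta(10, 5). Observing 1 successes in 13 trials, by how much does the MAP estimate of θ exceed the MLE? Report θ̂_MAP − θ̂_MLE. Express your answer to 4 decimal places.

Posterior is Beta(11, 17); MAP = (11−1)/(28−2) = 10/26 ≈ 0.38462.
MLE ignores the prior: θ̂_MLE = k/n = 1/13 ≈ 0.07692.
Difference = 10/26 − 1/13 = 4/13 ≈ 0.3077.

MAP − MLE = 0.3077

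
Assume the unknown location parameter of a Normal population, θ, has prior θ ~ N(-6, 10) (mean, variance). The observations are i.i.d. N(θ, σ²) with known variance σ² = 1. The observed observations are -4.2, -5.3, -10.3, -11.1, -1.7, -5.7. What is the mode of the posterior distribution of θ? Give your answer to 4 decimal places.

θ̂_MAP = -6.3770

n = 6; x̄ = ((-4.2) + (-5.3) + (-10.3) + (-11.1) + (-1.7) + (-5.7))/6 = -38.3/6 = -383/60 ≈ -6.3833.
For a Normal prior and Normal likelihood with known variance, the posterior is Normal; its mode equals its mean, the precision-weighted average.
Prior precision 1/σ₀² = 1/10 = 0.1; data precision n/σ² = 6/1 = 6.
θ̂ = (0.1·(-6) + 6·(-383/60)) / (0.1 + 6) = (-38.9)/6.1 = -389/61 ≈ -6.3770.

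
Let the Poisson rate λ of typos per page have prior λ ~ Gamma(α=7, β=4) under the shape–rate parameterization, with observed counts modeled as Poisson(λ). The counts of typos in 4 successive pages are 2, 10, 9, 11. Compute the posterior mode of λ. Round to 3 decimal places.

λ̂_MAP = 4.750

Σxᵢ = 2+10+9+11 = 32, with n = 4.
Posterior ∝ λ^6e^(−4λ) · λ^32e^(−4λ) = λ^38e^(−8λ), i.e. Gamma(shape=39, rate=8).
The mode of a Gamma(a, b) with a ≥ 1 (shape–rate) is (a−1)/b = 38/8 ≈ 4.750.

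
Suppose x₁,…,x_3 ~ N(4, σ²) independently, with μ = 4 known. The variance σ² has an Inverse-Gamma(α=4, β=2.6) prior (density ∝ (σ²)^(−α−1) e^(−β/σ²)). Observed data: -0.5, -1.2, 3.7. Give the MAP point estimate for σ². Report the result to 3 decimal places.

σ̂²_MAP = 4.045

Sum of squared deviations about the known mean: SS = (-0.5−4)² + (-1.2−4)² + (3.7−4)² = 47.38.
The Normal likelihood contributes (σ²)^(−n/2) exp(−SS/(2σ²)), so the posterior is Inverse-Gamma(α + n/2, β + SS/2) = Inverse-Gamma(5.5, 26.29).
The mode of Inverse-Gamma(a, b) is b/(a+1) = 26.29/6.5 ≈ 4.045.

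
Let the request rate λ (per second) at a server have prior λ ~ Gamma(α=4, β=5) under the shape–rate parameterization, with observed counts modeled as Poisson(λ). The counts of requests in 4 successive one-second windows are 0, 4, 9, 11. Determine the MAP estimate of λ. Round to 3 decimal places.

Σxᵢ = 0+4+9+11 = 24, with n = 4.
Posterior ∝ λ^3e^(−5λ) · λ^24e^(−4λ) = λ^27e^(−9λ), i.e. Gamma(shape=28, rate=9).
The mode of a Gamma(a, b) with a ≥ 1 (shape–rate) is (a−1)/b = 27/9 ≈ 3.000.

λ̂_MAP = 3.000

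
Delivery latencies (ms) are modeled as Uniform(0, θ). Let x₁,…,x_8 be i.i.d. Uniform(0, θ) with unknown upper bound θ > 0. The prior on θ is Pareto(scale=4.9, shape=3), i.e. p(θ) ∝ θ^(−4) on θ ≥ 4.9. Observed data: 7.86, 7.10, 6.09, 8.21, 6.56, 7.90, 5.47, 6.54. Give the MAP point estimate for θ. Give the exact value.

θ̂_MAP = 8.21

The Uniform(0, θ) likelihood is θ^(−n) for θ ≥ max(xᵢ), zero otherwise. Here max(xᵢ) = 8.21.
Posterior ∝ θ^(−4) · θ^(−8) = θ^(−12) on θ ≥ max(4.9, 8.21) = 8.21.
This density is strictly decreasing in θ, so the posterior mode lies at the lower boundary of the support.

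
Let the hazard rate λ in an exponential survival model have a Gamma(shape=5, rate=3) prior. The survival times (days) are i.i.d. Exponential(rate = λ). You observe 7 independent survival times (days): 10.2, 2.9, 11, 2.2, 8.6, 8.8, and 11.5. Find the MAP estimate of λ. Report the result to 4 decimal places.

λ̂_MAP = 0.1890

The Exponential(rate=λ) likelihood is ∝ λ^n e^(−λΣtᵢ). Here n = 7 and Σtᵢ = 10.2 + 2.9 + 11 + 2.2 + 8.6 + 8.8 + 11.5 = 55.2.
Posterior ∝ λ^4e^(−3λ) · λ^7e^(−55.2λ) = λ^11e^(−58.2λ), i.e. Gamma(12, 58.2).
Mode = (a−1)/b = 11/58.2 ≈ 0.1890.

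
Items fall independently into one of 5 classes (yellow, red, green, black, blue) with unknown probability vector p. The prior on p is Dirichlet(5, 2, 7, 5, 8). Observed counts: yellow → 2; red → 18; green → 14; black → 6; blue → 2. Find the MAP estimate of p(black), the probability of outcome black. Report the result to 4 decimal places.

MAP estimate of p(black) = 0.1563

The posterior is Dirichlet(αᵢ + nᵢ) = Dirichlet(7, 20, 21, 11, 10).
For a Dirichlet(a₁,…,a_K) with all aᵢ > 1, the mode has j-th component (aⱼ − 1)/(Σaᵢ − K).
Here Σaᵢ = 69 and K = 5, so p(black) = (11 − 1)/(69 − 5) = 10/64 ≈ 0.1563.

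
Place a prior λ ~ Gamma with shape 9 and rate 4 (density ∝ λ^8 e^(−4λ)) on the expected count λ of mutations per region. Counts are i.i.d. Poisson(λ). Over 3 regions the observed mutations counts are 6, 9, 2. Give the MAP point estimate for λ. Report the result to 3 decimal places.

λ̂_MAP = 3.571

Σxᵢ = 6+9+2 = 17, with n = 3.
Posterior ∝ λ^8e^(−4λ) · λ^17e^(−3λ) = λ^25e^(−7λ), i.e. Gamma(shape=26, rate=7).
The mode of a Gamma(a, b) with a ≥ 1 (shape–rate) is (a−1)/b = 25/7 ≈ 3.571.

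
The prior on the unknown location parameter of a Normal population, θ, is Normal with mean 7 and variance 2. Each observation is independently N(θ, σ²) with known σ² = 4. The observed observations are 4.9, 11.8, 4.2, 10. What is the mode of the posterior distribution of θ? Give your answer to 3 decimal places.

n = 4; x̄ = (4.9 + 11.8 + 4.2 + 10)/4 = 30.9/4 = 7.725.
For a Normal prior and Normal likelihood with known variance, the posterior is Normal; its mode equals its mean, the precision-weighted average.
Prior precision 1/σ₀² = 1/2 = 0.5; data precision n/σ² = 4/4 = 1.
θ̂ = (0.5·7 + 1·7.725) / (0.5 + 1) = 11.225/1.5 = 449/60 ≈ 7.483.

θ̂_MAP = 7.483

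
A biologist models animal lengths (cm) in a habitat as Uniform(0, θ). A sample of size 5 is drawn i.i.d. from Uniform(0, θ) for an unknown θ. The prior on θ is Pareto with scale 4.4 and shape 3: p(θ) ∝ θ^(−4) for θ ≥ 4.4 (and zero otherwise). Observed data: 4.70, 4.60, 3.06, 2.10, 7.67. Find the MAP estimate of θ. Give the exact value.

θ̂_MAP = 7.67

The Uniform(0, θ) likelihood is θ^(−n) for θ ≥ max(xᵢ), zero otherwise. Here max(xᵢ) = 7.67.
Posterior ∝ θ^(−4) · θ^(−5) = θ^(−9) on θ ≥ max(4.4, 7.67) = 7.67.
This density is strictly decreasing in θ, so the posterior mode lies at the lower boundary of the support.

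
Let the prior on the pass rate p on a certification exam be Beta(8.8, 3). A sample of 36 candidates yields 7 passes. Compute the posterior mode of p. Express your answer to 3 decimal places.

Prior: Beta(8.8, 3).
Data: 7 successes in 36 trials. The binomial likelihood contributes p^7(1−p)^29, so the posterior is Beta(8.8+7, 3+29) = Beta(15.8, 32).
For Beta(a, b) with a, b > 1 the mode is (a−1)/(a+b−2) = 14.8/45.8 ≈ 0.323.

p̂_MAP = 0.323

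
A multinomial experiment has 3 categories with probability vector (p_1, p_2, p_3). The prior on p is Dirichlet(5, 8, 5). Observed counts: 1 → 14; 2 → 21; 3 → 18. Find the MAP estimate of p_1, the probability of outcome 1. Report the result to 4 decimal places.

MAP estimate: 0.2647

The posterior is Dirichlet(αᵢ + nᵢ) = Dirichlet(19, 29, 23).
For a Dirichlet(a₁,…,a_K) with all aᵢ > 1, the mode has j-th component (aⱼ − 1)/(Σaᵢ − K).
Here Σaᵢ = 71 and K = 3, so p_1 = (19 − 1)/(71 − 3) = 18/68 ≈ 0.2647.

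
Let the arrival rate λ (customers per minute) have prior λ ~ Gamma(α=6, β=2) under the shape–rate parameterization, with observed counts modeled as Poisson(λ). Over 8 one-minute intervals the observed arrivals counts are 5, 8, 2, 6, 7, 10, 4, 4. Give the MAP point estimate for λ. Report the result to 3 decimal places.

λ̂_MAP = 5.100

Σxᵢ = 5+8+2+6+7+10+4+4 = 46, with n = 8.
Posterior ∝ λ^5e^(−2λ) · λ^46e^(−8λ) = λ^51e^(−10λ), i.e. Gamma(shape=52, rate=10).
The mode of a Gamma(a, b) with a ≥ 1 (shape–rate) is (a−1)/b = 51/10 ≈ 5.100.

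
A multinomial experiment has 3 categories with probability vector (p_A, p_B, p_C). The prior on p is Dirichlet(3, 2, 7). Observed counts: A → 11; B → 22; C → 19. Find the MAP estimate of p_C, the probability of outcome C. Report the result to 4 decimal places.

The posterior is Dirichlet(αᵢ + nᵢ) = Dirichlet(14, 24, 26).
For a Dirichlet(a₁,…,a_K) with all aᵢ > 1, the mode has j-th component (aⱼ − 1)/(Σaᵢ − K).
Here Σaᵢ = 64 and K = 3, so p_C = (26 − 1)/(64 − 3) = 25/61 ≈ 0.4098.

MAP estimate of p_C = 0.4098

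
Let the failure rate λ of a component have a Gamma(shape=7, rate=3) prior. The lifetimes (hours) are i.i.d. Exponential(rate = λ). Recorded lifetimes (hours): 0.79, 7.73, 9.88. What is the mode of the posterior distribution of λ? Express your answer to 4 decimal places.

The Exponential(rate=λ) likelihood is ∝ λ^n e^(−λΣtᵢ). Here n = 3 and Σtᵢ = 0.79 + 7.73 + 9.88 = 18.40.
Posterior ∝ λ^6e^(−3λ) · λ^3e^(−18.40λ) = λ^9e^(−21.40λ), i.e. Gamma(10, 21.40).
Mode = (a−1)/b = 9/21.40 ≈ 0.4206.

λ̂_MAP = 0.4206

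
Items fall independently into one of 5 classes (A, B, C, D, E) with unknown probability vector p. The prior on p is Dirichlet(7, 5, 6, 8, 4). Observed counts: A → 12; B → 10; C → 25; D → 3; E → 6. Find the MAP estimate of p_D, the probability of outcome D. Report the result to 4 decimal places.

MAP estimate of p_D = 0.1235

The posterior is Dirichlet(αᵢ + nᵢ) = Dirichlet(19, 15, 31, 11, 10).
For a Dirichlet(a₁,…,a_K) with all aᵢ > 1, the mode has j-th component (aⱼ − 1)/(Σaᵢ − K).
Here Σaᵢ = 86 and K = 5, so p_D = (11 − 1)/(86 − 5) = 10/81 ≈ 0.1235.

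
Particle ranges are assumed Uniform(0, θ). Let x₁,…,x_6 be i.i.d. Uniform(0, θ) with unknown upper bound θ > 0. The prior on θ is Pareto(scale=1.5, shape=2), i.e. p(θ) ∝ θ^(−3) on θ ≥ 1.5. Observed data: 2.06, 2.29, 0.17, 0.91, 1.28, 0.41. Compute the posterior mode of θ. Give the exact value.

The Uniform(0, θ) likelihood is θ^(−n) for θ ≥ max(xᵢ), zero otherwise. Here max(xᵢ) = 2.29.
Posterior ∝ θ^(−3) · θ^(−6) = θ^(−9) on θ ≥ max(1.5, 2.29) = 2.29.
This density is strictly decreasing in θ, so the posterior mode lies at the lower boundary of the support.

θ̂_MAP = 2.29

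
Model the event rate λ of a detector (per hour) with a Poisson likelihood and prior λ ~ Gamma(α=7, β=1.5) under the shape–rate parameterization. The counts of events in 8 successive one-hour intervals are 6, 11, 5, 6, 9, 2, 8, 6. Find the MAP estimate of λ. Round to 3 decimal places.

λ̂_MAP = 6.211

Σxᵢ = 6+11+5+6+9+2+8+6 = 53, with n = 8.
Posterior ∝ λ^6e^(−1.5λ) · λ^53e^(−8λ) = λ^59e^(−9.5λ), i.e. Gamma(shape=60, rate=9.5).
The mode of a Gamma(a, b) with a ≥ 1 (shape–rate) is (a−1)/b = 59/9.5 ≈ 6.211.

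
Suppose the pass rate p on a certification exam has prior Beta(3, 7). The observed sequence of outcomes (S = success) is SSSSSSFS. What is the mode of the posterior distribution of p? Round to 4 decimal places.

p̂_MAP = 0.5625

Prior: Beta(3, 7).
Data: 7 successes in 8 trials (from the sequence). The binomial likelihood contributes p^7(1−p)^1, so the posterior is Beta(3+7, 7+1) = Beta(10, 8).
For Beta(a, b) with a, b > 1 the mode is (a−1)/(a+b−2) = 9/16 ≈ 0.5625.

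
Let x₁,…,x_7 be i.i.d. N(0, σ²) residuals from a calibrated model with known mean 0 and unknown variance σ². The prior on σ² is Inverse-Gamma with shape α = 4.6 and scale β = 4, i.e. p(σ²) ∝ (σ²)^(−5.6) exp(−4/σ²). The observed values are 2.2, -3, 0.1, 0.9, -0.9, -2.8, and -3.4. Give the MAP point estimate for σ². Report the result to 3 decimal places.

σ̂²_MAP = 2.355

Sum of squared deviations about the known mean: SS = (2.2−0)² + (-3−0)² + (0.1−0)² + (0.9−0)² + (-0.9−0)² + (-2.8−0)² + (-3.4−0)² = 34.87.
The Normal likelihood contributes (σ²)^(−n/2) exp(−SS/(2σ²)), so the posterior is Inverse-Gamma(α + n/2, β + SS/2) = Inverse-Gamma(8.1, 21.435).
The mode of Inverse-Gamma(a, b) is b/(a+1) = 21.435/9.1 ≈ 2.355.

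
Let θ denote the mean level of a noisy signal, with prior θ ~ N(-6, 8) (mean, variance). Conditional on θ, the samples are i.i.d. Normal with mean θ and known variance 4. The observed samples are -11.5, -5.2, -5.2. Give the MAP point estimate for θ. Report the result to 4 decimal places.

θ̂_MAP = -7.1143

n = 3; x̄ = ((-11.5) + (-5.2) + (-5.2))/3 = -21.9/3 = -7.3.
For a Normal prior and Normal likelihood with known variance, the posterior is Normal; its mode equals its mean, the precision-weighted average.
Prior precision 1/σ₀² = 1/8 = 0.125; data precision n/σ² = 3/4 = 0.75.
θ̂ = (0.125·(-6) + 0.75·(-7.3)) / (0.125 + 0.75) = (-6.225)/0.875 = -249/35 ≈ -7.1143.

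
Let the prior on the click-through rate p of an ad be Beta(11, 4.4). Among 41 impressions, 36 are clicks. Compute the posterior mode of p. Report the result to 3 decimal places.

Prior: Beta(11, 4.4).
Data: 36 successes in 41 trials. The binomial likelihood contributes p^36(1−p)^5, so the posterior is Beta(11+36, 4.4+5) = Beta(47, 9.4).
For Beta(a, b) with a, b > 1 the mode is (a−1)/(a+b−2) = 46/54.4 ≈ 0.846.

p̂_MAP = 0.846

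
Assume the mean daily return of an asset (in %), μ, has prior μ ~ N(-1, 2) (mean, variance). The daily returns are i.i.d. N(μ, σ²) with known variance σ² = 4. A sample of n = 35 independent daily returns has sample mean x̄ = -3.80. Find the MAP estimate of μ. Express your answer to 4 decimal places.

μ̂_MAP = -3.6486

n = 35, x̄ = -3.80.
For a Normal prior and Normal likelihood with known variance, the posterior is Normal; its mode equals its mean, the precision-weighted average.
Prior precision 1/σ₀² = 1/2 = 0.5; data precision n/σ² = 35/4 = 8.75.
μ̂ = (0.5·(-1) + 8.75·(-3.8)) / (0.5 + 8.75) = (-33.75)/9.25 = -135/37 ≈ -3.6486.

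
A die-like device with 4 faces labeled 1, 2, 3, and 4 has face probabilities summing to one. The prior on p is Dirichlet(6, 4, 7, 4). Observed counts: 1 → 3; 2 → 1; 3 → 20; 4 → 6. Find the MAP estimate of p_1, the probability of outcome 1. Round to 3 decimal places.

MAP estimate: 0.170

The posterior is Dirichlet(αᵢ + nᵢ) = Dirichlet(9, 5, 27, 10).
For a Dirichlet(a₁,…,a_K) with all aᵢ > 1, the mode has j-th component (aⱼ − 1)/(Σaᵢ − K).
Here Σaᵢ = 51 and K = 4, so p_1 = (9 − 1)/(51 − 4) = 8/47 ≈ 0.170.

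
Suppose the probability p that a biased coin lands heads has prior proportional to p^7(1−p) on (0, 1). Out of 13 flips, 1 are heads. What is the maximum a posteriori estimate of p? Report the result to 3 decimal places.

The prior density ∝ p^7(1−p)^1 is the kernel of Beta(8, 2).
Data: 1 success in 13 trials. The binomial likelihood contributes p(1−p)^12, so the posterior is Beta(8+1, 2+12) = Beta(9, 14).
For Beta(a, b) with a, b > 1 the mode is (a−1)/(a+b−2) = 8/21 ≈ 0.381.

p̂_MAP = 0.381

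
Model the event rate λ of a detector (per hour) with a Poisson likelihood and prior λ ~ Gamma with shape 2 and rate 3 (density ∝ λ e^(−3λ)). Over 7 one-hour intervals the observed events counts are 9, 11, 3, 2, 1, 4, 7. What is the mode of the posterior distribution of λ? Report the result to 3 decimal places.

λ̂_MAP = 3.800

Σxᵢ = 9+11+3+2+1+4+7 = 37, with n = 7.
Posterior ∝ λe^(−3λ) · λ^37e^(−7λ) = λ^38e^(−10λ), i.e. Gamma(shape=39, rate=10).
The mode of a Gamma(a, b) with a ≥ 1 (shape–rate) is (a−1)/b = 38/10 ≈ 3.800.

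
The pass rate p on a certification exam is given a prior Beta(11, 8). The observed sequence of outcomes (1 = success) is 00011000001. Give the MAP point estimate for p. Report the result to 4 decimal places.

p̂_MAP = 0.4643

Prior: Beta(11, 8).
Data: 3 successes in 11 trials (from the sequence). The binomial likelihood contributes p^3(1−p)^8, so the posterior is Beta(11+3, 8+8) = Beta(14, 16).
For Beta(a, b) with a, b > 1 the mode is (a−1)/(a+b−2) = 13/28 ≈ 0.4643.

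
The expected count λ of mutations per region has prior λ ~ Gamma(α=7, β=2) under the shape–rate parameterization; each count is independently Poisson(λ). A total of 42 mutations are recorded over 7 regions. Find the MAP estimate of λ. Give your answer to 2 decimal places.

Σxᵢ = 42, n = 7.
Posterior ∝ λ^6e^(−2λ) · λ^42e^(−7λ) = λ^48e^(−9λ), i.e. Gamma(shape=49, rate=9).
The mode of a Gamma(a, b) with a ≥ 1 (shape–rate) is (a−1)/b = 48/9 ≈ 5.33.

λ̂_MAP = 5.33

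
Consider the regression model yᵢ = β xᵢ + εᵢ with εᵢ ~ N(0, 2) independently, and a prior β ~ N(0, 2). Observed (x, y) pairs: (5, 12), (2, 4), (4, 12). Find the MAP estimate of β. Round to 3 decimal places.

log p(β | y) = −Σ(yᵢ − βxᵢ)²/(2·2) − β²/(2·2) + const.
Setting the derivative to zero: Σxᵢ(yᵢ − βxᵢ)/2 − β/2 = 0, so β = Σxᵢyᵢ / (Σxᵢ² + σ²/τ²).
Σxᵢyᵢ = 5·12 + 2·4 + 4·12 = 116; Σxᵢ² = 45; σ²/τ² = 1.
β̂_MAP = 116 / (45 + 1) = 116/46 ≈ 2.522.

β̂_MAP = 2.522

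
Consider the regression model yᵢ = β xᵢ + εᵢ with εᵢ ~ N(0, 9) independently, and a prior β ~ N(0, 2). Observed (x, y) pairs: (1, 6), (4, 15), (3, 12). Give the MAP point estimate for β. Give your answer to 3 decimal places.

log p(β | y) = −Σ(yᵢ − βxᵢ)²/(2·9) − β²/(2·2) + const.
Setting the derivative to zero: Σxᵢ(yᵢ − βxᵢ)/9 − β/2 = 0, so β = Σxᵢyᵢ / (Σxᵢ² + σ²/τ²).
Σxᵢyᵢ = 1·6 + 4·15 + 3·12 = 102; Σxᵢ² = 26; σ²/τ² = 4.5.
β̂_MAP = 102 / (26 + 4.5) = 102/30.5 ≈ 3.344.

β̂_MAP = 3.344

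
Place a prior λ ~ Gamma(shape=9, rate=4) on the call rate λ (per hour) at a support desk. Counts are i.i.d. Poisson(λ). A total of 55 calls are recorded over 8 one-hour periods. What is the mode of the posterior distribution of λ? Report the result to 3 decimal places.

Σxᵢ = 55, n = 8.
Posterior ∝ λ^8e^(−4λ) · λ^55e^(−8λ) = λ^63e^(−12λ), i.e. Gamma(shape=64, rate=12).
The mode of a Gamma(a, b) with a ≥ 1 (shape–rate) is (a−1)/b = 63/12 ≈ 5.250.

λ̂_MAP = 5.250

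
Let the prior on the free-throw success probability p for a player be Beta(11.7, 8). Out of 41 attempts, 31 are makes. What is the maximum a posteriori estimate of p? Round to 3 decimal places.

Prior: Beta(11.7, 8).
Data: 31 successes in 41 trials. The binomial likelihood contributes p^31(1−p)^10, so the posterior is Beta(11.7+31, 8+10) = Beta(42.7, 18).
For Beta(a, b) with a, b > 1 the mode is (a−1)/(a+b−2) = 41.7/58.7 ≈ 0.710.

p̂_MAP = 0.710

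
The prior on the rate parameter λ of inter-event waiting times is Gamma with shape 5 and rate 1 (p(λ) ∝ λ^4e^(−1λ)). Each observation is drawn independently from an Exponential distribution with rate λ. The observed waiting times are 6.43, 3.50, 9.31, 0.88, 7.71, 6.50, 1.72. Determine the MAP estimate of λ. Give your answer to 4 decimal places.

The Exponential(rate=λ) likelihood is ∝ λ^n e^(−λΣtᵢ). Here n = 7 and Σtᵢ = 6.43 + 3.50 + 9.31 + 0.88 + 7.71 + 6.50 + 1.72 = 36.05.
Posterior ∝ λ^4e^(−1λ) · λ^7e^(−36.05λ) = λ^11e^(−37.05λ), i.e. Gamma(12, 37.05).
Mode = (a−1)/b = 11/37.05 ≈ 0.2969.

λ̂_MAP = 0.2969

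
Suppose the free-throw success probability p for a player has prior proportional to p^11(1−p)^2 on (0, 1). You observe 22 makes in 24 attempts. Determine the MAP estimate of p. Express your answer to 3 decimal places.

The prior density ∝ p^11(1−p)^2 is the kernel of Beta(12, 3).
Data: 22 successes in 24 trials. The binomial likelihood contributes p^22(1−p)^2, so the posterior is Beta(12+22, 3+2) = Beta(34, 5).
For Beta(a, b) with a, b > 1 the mode is (a−1)/(a+b−2) = 33/37 ≈ 0.892.

p̂_MAP = 0.892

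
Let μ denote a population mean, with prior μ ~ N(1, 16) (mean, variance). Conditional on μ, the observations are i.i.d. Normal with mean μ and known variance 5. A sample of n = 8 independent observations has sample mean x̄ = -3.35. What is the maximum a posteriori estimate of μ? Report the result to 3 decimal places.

μ̂_MAP = -3.186

n = 8, x̄ = -3.35.
For a Normal prior and Normal likelihood with known variance, the posterior is Normal; its mode equals its mean, the precision-weighted average.
Prior precision 1/σ₀² = 1/16 = 0.0625; data precision n/σ² = 8/5 = 1.6.
μ̂ = (0.0625·1 + 1.6·(-3.35)) / (0.0625 + 1.6) = (-5.2975)/1.6625 = -2119/665 ≈ -3.186.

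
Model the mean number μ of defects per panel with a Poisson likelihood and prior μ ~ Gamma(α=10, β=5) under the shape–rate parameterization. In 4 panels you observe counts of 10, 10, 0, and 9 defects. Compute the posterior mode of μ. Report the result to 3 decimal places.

μ̂_MAP = 4.222

Σxᵢ = 10+10+0+9 = 29, with n = 4.
Posterior ∝ μ^9e^(−5μ) · μ^29e^(−4μ) = μ^38e^(−9μ), i.e. Gamma(shape=39, rate=9).
The mode of a Gamma(a, b) with a ≥ 1 (shape–rate) is (a−1)/b = 38/9 ≈ 4.222.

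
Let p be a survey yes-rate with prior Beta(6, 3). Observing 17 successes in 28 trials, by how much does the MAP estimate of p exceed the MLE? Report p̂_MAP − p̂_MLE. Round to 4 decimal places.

MAP − MLE = 0.0214

Posterior is Beta(23, 14); MAP = (23−1)/(37−2) = 22/35 ≈ 0.62857.
MLE ignores the prior: p̂_MLE = k/n = 17/28 ≈ 0.60714.
Difference = 22/35 − 17/28 = 3/140 ≈ 0.0214.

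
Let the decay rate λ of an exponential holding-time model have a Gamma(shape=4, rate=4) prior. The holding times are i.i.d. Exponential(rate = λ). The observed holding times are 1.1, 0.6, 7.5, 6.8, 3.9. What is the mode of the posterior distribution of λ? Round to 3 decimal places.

The Exponential(rate=λ) likelihood is ∝ λ^n e^(−λΣtᵢ). Here n = 5 and Σtᵢ = 1.1 + 0.6 + 7.5 + 6.8 + 3.9 = 19.9.
Posterior ∝ λ^3e^(−4λ) · λ^5e^(−19.9λ) = λ^8e^(−23.9λ), i.e. Gamma(9, 23.9).
Mode = (a−1)/b = 8/23.9 ≈ 0.335.

λ̂_MAP = 0.335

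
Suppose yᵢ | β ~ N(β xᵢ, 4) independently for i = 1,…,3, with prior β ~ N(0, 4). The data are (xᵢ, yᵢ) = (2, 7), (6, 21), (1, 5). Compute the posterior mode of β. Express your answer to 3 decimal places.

β̂_MAP = 3.452

log p(β | y) = −Σ(yᵢ − βxᵢ)²/(2·4) − β²/(2·4) + const.
Setting the derivative to zero: Σxᵢ(yᵢ − βxᵢ)/4 − β/4 = 0, so β = Σxᵢyᵢ / (Σxᵢ² + σ²/τ²).
Σxᵢyᵢ = 2·7 + 6·21 + 1·5 = 145; Σxᵢ² = 41; σ²/τ² = 1.
β̂_MAP = 145 / (41 + 1) = 145/42 ≈ 3.452.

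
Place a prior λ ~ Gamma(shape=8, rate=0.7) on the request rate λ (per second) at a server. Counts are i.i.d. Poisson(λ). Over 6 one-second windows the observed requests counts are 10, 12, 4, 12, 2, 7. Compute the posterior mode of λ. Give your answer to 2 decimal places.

Σxᵢ = 10+12+4+12+2+7 = 47, with n = 6.
Posterior ∝ λ^7e^(−0.7λ) · λ^47e^(−6λ) = λ^54e^(−6.7λ), i.e. Gamma(shape=55, rate=6.7).
The mode of a Gamma(a, b) with a ≥ 1 (shape–rate) is (a−1)/b = 54/6.7 ≈ 8.06.

λ̂_MAP = 8.06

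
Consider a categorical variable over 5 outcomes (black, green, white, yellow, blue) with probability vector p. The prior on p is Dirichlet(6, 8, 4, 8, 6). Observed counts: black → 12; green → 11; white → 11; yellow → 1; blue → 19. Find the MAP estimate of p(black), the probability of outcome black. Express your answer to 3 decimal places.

The posterior is Dirichlet(αᵢ + nᵢ) = Dirichlet(18, 19, 15, 9, 25).
For a Dirichlet(a₁,…,a_K) with all aᵢ > 1, the mode has j-th component (aⱼ − 1)/(Σaᵢ − K).
Here Σaᵢ = 86 and K = 5, so p(black) = (18 − 1)/(86 − 5) = 17/81 ≈ 0.210.

MAP estimate of p(black) = 0.210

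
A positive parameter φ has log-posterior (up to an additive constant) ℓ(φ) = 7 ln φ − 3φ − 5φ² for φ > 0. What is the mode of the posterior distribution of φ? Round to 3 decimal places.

φ̂_MAP = 0.700

ℓ'(φ) = 7/φ − 3 − 10φ. Setting this to zero and multiplying by φ: 10φ² + 3φ − 7 = 0.
φ = (−3 + √(3² + 4·10·7)) / (2·10) = (−3 + √289) / 20 = (−3 + 17)/20 = 7/10.
ℓ''(φ) = −7/φ² − 10 < 0, confirming a maximum.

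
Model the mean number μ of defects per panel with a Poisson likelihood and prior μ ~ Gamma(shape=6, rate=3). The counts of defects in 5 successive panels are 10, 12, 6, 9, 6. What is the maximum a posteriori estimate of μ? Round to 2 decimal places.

μ̂_MAP = 6.00

Σxᵢ = 10+12+6+9+6 = 43, with n = 5.
Posterior ∝ μ^5e^(−3μ) · μ^43e^(−5μ) = μ^48e^(−8μ), i.e. Gamma(shape=49, rate=8).
The mode of a Gamma(a, b) with a ≥ 1 (shape–rate) is (a−1)/b = 48/8 ≈ 6.00.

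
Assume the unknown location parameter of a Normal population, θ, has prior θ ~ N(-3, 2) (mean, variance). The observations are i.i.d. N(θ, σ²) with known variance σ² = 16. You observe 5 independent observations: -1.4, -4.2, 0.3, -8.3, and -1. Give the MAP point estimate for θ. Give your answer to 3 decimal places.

θ̂_MAP = -2.969

n = 5; x̄ = ((-1.4) + (-4.2) + 0.3 + (-8.3) + (-1))/5 = -14.6/5 = -2.92.
For a Normal prior and Normal likelihood with known variance, the posterior is Normal; its mode equals its mean, the precision-weighted average.
Prior precision 1/σ₀² = 1/2 = 0.5; data precision n/σ² = 5/16 = 0.3125.
θ̂ = (0.5·(-3) + 0.3125·(-2.92)) / (0.5 + 0.3125) = (-2.4125)/0.8125 = -193/65 ≈ -2.969.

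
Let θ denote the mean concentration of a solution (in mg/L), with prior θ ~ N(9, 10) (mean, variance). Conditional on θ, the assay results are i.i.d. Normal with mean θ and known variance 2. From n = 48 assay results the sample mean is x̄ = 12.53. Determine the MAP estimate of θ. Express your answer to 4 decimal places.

n = 48, x̄ = 12.53.
For a Normal prior and Normal likelihood with known variance, the posterior is Normal; its mode equals its mean, the precision-weighted average.
Prior precision 1/σ₀² = 1/10 = 0.1; data precision n/σ² = 48/2 = 24.
θ̂ = (0.1·9 + 24·12.53) / (0.1 + 24) = 301.62/24.1 = 15081/1205 ≈ 12.5154.

θ̂_MAP = 12.5154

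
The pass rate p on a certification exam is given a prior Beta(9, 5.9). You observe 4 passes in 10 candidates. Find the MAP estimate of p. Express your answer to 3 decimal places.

p̂_MAP = 0.524

Prior: Beta(9, 5.9).
Data: 4 successes in 10 trials. The binomial likelihood contributes p^4(1−p)^6, so the posterior is Beta(9+4, 5.9+6) = Beta(13, 11.9).
For Beta(a, b) with a, b > 1 the mode is (a−1)/(a+b−2) = 12/22.9 ≈ 0.524.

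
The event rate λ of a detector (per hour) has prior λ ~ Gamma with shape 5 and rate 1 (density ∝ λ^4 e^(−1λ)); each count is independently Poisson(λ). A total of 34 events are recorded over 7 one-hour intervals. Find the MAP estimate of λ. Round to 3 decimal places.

Σxᵢ = 34, n = 7.
Posterior ∝ λ^4e^(−1λ) · λ^34e^(−7λ) = λ^38e^(−8λ), i.e. Gamma(shape=39, rate=8).
The mode of a Gamma(a, b) with a ≥ 1 (shape–rate) is (a−1)/b = 38/8 ≈ 4.750.

λ̂_MAP = 4.750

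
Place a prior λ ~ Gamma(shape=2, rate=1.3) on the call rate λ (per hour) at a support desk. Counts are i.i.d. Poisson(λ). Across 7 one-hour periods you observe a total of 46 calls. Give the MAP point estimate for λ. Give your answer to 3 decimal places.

λ̂_MAP = 5.663

Σxᵢ = 46, n = 7.
Posterior ∝ λe^(−1.3λ) · λ^46e^(−7λ) = λ^47e^(−8.3λ), i.e. Gamma(shape=48, rate=8.3).
The mode of a Gamma(a, b) with a ≥ 1 (shape–rate) is (a−1)/b = 47/8.3 ≈ 5.663.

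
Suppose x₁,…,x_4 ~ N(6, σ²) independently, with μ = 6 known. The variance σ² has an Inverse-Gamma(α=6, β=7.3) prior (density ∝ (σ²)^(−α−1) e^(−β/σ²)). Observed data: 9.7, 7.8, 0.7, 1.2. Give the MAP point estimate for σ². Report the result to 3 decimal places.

σ̂²_MAP = 4.592

Sum of squared deviations about the known mean: SS = (9.7−6)² + (7.8−6)² + (0.7−6)² + (1.2−6)² = 68.06.
The Normal likelihood contributes (σ²)^(−n/2) exp(−SS/(2σ²)), so the posterior is Inverse-Gamma(α + n/2, β + SS/2) = Inverse-Gamma(8, 41.33).
The mode of Inverse-Gamma(a, b) is b/(a+1) = 41.33/9 ≈ 4.592.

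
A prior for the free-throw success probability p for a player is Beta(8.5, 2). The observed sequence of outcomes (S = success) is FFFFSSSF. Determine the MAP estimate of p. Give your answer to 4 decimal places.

p̂_MAP = 0.6364

Prior: Beta(8.5, 2).
Data: 3 successes in 8 trials (from the sequence). The binomial likelihood contributes p^3(1−p)^5, so the posterior is Beta(8.5+3, 2+5) = Beta(11.5, 7).
For Beta(a, b) with a, b > 1 the mode is (a−1)/(a+b−2) = 10.5/16.5 ≈ 0.6364.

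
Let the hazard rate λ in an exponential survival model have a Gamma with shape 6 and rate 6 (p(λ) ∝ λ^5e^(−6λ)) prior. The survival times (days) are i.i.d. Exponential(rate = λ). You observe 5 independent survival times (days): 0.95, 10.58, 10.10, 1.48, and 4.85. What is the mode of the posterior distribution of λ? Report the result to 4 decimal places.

The Exponential(rate=λ) likelihood is ∝ λ^n e^(−λΣtᵢ). Here n = 5 and Σtᵢ = 0.95 + 10.58 + 10.10 + 1.48 + 4.85 = 27.96.
Posterior ∝ λ^5e^(−6λ) · λ^5e^(−27.96λ) = λ^10e^(−33.96λ), i.e. Gamma(11, 33.96).
Mode = (a−1)/b = 10/33.96 ≈ 0.2945.

λ̂_MAP = 0.2945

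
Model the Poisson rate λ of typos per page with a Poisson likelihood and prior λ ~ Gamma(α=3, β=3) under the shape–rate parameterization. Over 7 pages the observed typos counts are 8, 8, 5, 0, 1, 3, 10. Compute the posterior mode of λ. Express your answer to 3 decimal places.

Σxᵢ = 8+8+5+0+1+3+10 = 35, with n = 7.
Posterior ∝ λ^2e^(−3λ) · λ^35e^(−7λ) = λ^37e^(−10λ), i.e. Gamma(shape=38, rate=10).
The mode of a Gamma(a, b) with a ≥ 1 (shape–rate) is (a−1)/b = 37/10 ≈ 3.700.

λ̂_MAP = 3.700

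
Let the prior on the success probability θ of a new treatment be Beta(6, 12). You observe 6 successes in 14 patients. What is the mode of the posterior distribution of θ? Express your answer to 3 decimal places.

θ̂_MAP = 0.367

Prior: Beta(6, 12).
Data: 6 successes in 14 trials. The binomial likelihood contributes θ^6(1−θ)^8, so the posterior is Beta(6+6, 12+8) = Beta(12, 20).
For Beta(a, b) with a, b > 1 the mode is (a−1)/(a+b−2) = 11/30 ≈ 0.367.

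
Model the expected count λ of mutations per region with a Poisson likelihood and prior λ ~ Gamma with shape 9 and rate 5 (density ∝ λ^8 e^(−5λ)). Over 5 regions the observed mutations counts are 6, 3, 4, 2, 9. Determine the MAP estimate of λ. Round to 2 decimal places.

Σxᵢ = 6+3+4+2+9 = 24, with n = 5.
Posterior ∝ λ^8e^(−5λ) · λ^24e^(−5λ) = λ^32e^(−10λ), i.e. Gamma(shape=33, rate=10).
The mode of a Gamma(a, b) with a ≥ 1 (shape–rate) is (a−1)/b = 32/10 ≈ 3.20.

λ̂_MAP = 3.20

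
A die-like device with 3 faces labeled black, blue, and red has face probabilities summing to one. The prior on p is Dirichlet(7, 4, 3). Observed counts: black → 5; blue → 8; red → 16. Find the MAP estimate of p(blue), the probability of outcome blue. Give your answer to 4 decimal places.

The posterior is Dirichlet(αᵢ + nᵢ) = Dirichlet(12, 12, 19).
For a Dirichlet(a₁,…,a_K) with all aᵢ > 1, the mode has j-th component (aⱼ − 1)/(Σaᵢ − K).
Here Σaᵢ = 43 and K = 3, so p(blue) = (12 − 1)/(43 − 3) = 11/40 ≈ 0.2750.

MAP estimate of p(blue) = 0.2750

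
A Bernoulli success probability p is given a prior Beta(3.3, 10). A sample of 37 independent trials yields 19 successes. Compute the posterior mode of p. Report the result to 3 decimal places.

p̂_MAP = 0.441

Prior: Beta(3.3, 10).
Data: 19 successes in 37 trials. The binomial likelihood contributes p^19(1−p)^18, so the posterior is Beta(3.3+19, 10+18) = Beta(22.3, 28).
For Beta(a, b) with a, b > 1 the mode is (a−1)/(a+b−2) = 21.3/48.3 ≈ 0.441.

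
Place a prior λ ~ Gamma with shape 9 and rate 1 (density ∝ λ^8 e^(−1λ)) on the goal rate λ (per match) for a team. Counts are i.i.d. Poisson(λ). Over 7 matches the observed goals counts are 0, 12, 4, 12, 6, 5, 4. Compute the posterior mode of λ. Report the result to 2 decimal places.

Σxᵢ = 0+12+4+12+6+5+4 = 43, with n = 7.
Posterior ∝ λ^8e^(−1λ) · λ^43e^(−7λ) = λ^51e^(−8λ), i.e. Gamma(shape=52, rate=8).
The mode of a Gamma(a, b) with a ≥ 1 (shape–rate) is (a−1)/b = 51/8 ≈ 6.38.

λ̂_MAP = 6.38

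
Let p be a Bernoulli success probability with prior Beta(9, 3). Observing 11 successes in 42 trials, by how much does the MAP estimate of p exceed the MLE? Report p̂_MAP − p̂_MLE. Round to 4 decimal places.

MAP − MLE = 0.1035

Posterior is Beta(20, 34); MAP = (20−1)/(54−2) = 19/52 ≈ 0.36538.
MLE ignores the prior: p̂_MLE = k/n = 11/42 ≈ 0.26190.
Difference = 19/52 − 11/42 = 113/1092 ≈ 0.1035.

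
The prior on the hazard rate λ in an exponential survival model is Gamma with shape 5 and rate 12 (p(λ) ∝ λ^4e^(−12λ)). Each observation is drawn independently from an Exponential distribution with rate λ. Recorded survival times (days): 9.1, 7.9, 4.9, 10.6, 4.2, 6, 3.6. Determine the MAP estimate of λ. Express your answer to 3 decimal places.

λ̂_MAP = 0.189

The Exponential(rate=λ) likelihood is ∝ λ^n e^(−λΣtᵢ). Here n = 7 and Σtᵢ = 9.1 + 7.9 + 4.9 + 10.6 + 4.2 + 6 + 3.6 = 46.3.
Posterior ∝ λ^4e^(−12λ) · λ^7e^(−46.3λ) = λ^11e^(−58.3λ), i.e. Gamma(12, 58.3).
Mode = (a−1)/b = 11/58.3 ≈ 0.189.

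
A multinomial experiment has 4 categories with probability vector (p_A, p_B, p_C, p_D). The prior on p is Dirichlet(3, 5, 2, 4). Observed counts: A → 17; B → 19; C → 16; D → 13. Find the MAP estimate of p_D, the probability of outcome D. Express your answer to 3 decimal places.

MAP estimate of p_D = 0.213

The posterior is Dirichlet(αᵢ + nᵢ) = Dirichlet(20, 24, 18, 17).
For a Dirichlet(a₁,…,a_K) with all aᵢ > 1, the mode has j-th component (aⱼ − 1)/(Σaᵢ − K).
Here Σaᵢ = 79 and K = 4, so p_D = (17 − 1)/(79 − 4) = 16/75 ≈ 0.213.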